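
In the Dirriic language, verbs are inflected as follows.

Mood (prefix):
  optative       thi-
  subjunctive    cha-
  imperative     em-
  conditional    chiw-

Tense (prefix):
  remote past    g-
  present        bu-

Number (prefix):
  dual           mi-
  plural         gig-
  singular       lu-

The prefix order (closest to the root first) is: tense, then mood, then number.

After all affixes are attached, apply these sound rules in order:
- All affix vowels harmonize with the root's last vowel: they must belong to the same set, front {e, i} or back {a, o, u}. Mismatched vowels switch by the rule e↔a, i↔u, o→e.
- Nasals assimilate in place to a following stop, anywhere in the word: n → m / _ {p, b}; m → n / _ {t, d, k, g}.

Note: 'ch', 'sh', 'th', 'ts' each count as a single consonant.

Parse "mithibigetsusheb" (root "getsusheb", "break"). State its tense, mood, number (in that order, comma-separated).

Segment: mi-thi-bu-getsusheb.
tense: bu- → present.
mood: thi- → optative.
number: mi- → dual.

present, optative, dual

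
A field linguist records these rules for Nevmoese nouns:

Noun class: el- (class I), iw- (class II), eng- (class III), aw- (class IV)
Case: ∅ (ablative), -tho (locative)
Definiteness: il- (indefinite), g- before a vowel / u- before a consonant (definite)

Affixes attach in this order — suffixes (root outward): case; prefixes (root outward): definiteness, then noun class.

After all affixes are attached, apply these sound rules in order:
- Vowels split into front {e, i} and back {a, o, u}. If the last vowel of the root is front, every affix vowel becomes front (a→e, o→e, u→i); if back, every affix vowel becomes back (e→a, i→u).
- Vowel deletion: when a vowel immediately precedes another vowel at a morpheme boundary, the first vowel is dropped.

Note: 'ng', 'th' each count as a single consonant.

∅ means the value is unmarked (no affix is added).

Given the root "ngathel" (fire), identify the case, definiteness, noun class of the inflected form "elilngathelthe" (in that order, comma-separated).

locative, indefinite, class I

Segment: el-il-ngathel-tho.
case: -tho → locative.
definiteness: il- → indefinite.
noun class: el- → class I.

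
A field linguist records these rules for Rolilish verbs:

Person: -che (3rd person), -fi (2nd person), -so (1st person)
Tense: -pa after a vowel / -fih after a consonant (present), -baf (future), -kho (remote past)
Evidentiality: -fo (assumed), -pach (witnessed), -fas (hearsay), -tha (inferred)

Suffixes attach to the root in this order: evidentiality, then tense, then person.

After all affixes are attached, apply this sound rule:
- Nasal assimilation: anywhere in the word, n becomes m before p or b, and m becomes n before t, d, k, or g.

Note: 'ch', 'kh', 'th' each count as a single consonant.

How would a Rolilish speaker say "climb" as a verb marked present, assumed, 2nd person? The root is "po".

Attach evidentiality assumed -fo → pofo.
Attach tense present -pa (after vowel 'o') → pofopa.
Attach person 2nd person -fi → pofopafi.
Nasal assimilation: no change.

pofopafi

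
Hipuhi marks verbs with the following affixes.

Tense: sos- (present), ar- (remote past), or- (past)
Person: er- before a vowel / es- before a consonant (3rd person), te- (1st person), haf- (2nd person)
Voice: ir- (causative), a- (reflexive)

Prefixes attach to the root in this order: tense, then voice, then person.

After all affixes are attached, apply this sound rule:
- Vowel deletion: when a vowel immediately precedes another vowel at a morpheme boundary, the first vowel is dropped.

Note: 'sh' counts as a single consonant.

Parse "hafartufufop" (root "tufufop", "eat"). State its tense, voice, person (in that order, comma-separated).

Segment: haf-a-ar-tufufop.
tense: ar- → remote past.
voice: a- → reflexive.
person: haf- → 2nd person.

remote past, reflexive, 2nd person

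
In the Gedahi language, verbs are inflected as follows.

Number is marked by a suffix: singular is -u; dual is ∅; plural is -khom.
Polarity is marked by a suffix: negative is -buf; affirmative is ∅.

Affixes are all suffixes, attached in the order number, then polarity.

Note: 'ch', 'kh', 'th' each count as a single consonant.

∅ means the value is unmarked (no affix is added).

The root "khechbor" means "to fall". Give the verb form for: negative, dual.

number = dual: zero marking, form stays khechbor.
Attach polarity negative -buf → khechborbuf.

khechborbuf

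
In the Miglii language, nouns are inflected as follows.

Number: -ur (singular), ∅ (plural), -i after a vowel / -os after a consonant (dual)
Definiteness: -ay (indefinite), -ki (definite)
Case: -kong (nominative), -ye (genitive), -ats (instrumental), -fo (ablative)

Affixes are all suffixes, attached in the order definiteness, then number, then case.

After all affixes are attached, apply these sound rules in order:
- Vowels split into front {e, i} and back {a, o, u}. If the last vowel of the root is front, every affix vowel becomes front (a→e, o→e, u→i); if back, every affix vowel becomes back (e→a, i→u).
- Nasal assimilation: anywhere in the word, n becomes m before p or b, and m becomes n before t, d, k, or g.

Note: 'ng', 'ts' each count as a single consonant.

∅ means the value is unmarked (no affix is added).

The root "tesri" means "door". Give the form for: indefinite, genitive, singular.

tesrieyirye

Attach definiteness indefinite -ay → tesriay.
Attach number singular -ur → tesriayur.
Attach case genitive -ye → tesriayurye.
Apply vowel harmony: tesriayurye → tesrieyirye.
Nasal assimilation: no change.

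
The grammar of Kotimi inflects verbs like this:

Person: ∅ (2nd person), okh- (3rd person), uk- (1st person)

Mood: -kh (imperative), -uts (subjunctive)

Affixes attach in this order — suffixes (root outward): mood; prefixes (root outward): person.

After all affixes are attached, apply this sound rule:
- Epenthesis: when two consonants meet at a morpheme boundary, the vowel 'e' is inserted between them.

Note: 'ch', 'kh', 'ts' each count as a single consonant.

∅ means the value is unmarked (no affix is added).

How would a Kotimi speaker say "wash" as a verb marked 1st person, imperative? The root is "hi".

ukehikh

Attach person 1st person uk- → ukhi.
Attach mood imperative -kh → ukhikh.
Apply epenthesis: ukhikh → ukehikh.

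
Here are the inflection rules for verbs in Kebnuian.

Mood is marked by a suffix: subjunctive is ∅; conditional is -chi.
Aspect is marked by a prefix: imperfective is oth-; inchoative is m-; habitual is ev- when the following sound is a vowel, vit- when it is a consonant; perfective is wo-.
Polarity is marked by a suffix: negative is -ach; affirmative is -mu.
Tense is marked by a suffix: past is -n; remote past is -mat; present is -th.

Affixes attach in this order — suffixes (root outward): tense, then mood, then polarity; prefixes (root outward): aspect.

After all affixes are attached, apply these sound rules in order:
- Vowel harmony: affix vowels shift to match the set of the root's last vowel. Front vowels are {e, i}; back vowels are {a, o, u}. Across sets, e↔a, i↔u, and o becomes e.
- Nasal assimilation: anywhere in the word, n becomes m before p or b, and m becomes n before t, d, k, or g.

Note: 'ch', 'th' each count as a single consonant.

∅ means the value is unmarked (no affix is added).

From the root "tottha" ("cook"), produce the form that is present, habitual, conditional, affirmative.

vuttotthathchumu

Attach tense present -th → totthath.
Attach aspect habitual vit- (before consonant 't') → vittotthath.
Attach mood conditional -chi → vittotthathchi.
Attach polarity affirmative -mu → vittotthathchimu.
Apply vowel harmony: vittotthathchimu → vuttotthathchumu.
Nasal assimilation: no change.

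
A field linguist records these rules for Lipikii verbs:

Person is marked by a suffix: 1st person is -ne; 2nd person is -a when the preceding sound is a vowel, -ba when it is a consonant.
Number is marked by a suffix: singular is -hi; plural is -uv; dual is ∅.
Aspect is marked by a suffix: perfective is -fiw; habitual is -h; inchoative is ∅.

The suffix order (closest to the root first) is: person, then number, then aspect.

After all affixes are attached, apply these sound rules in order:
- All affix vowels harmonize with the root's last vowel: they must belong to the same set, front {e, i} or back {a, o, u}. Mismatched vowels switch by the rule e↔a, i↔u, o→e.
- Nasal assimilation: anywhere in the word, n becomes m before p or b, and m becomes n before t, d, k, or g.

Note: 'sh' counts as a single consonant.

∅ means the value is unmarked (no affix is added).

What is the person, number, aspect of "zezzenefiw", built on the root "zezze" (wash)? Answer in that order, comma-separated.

Segment: zezze-ne-fiw.
person: -ne → 1st person.
number: ∅ → dual.
aspect: -fiw → perfective.

1st person, dual, perfective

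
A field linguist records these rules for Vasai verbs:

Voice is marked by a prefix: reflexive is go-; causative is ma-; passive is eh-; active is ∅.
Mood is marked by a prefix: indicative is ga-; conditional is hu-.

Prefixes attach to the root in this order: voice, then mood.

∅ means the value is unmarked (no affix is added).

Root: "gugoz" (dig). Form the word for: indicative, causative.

Attach voice causative ma- → magugoz.
Attach mood indicative ga- → gamagugoz.

gamagugoz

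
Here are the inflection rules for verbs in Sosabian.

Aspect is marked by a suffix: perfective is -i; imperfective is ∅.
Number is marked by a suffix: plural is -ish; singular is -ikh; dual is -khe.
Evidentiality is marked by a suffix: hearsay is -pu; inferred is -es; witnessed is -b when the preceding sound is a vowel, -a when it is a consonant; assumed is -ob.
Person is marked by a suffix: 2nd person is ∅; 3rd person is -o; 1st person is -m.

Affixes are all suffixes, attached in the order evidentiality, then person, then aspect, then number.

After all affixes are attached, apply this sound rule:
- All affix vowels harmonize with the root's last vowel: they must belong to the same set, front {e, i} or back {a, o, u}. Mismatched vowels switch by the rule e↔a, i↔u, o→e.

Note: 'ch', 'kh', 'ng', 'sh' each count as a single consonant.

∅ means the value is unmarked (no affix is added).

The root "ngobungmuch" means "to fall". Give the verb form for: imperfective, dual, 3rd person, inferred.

ngobungmuchasokha

Attach evidentiality inferred -es → ngobungmuches.
Attach person 3rd person -o → ngobungmucheso.
aspect = imperfective: zero marking, form stays ngobungmucheso.
Attach number dual -khe → ngobungmuchesokhe.
Apply vowel harmony: ngobungmuchesokhe → ngobungmuchasokha.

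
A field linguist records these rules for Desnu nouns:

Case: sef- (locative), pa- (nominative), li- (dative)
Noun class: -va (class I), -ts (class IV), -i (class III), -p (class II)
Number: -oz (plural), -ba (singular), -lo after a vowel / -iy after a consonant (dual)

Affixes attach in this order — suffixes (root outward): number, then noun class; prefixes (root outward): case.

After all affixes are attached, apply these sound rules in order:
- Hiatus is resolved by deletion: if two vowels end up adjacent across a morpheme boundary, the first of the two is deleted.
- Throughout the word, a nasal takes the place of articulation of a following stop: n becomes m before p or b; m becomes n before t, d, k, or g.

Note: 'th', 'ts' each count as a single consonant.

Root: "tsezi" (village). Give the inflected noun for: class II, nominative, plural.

Attach case nominative pa- → patsezi.
Attach number plural -oz → patsezioz.
Attach noun class class II -p → patseziozp.
Apply vowel deletion: patseziozp → patsezozp.
Nasal assimilation: no change.

patsezozp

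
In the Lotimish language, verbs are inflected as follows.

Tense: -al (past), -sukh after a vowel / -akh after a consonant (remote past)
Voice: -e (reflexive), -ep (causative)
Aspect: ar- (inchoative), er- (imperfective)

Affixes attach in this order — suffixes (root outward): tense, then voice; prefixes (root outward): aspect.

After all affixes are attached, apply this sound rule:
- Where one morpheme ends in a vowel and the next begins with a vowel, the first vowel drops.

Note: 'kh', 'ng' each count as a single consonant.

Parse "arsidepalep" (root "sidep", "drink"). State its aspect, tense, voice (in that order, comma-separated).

inchoative, past, causative

Segment: ar-sidep-al-ep.
aspect: ar- → inchoative.
tense: -al → past.
voice: -ep → causative.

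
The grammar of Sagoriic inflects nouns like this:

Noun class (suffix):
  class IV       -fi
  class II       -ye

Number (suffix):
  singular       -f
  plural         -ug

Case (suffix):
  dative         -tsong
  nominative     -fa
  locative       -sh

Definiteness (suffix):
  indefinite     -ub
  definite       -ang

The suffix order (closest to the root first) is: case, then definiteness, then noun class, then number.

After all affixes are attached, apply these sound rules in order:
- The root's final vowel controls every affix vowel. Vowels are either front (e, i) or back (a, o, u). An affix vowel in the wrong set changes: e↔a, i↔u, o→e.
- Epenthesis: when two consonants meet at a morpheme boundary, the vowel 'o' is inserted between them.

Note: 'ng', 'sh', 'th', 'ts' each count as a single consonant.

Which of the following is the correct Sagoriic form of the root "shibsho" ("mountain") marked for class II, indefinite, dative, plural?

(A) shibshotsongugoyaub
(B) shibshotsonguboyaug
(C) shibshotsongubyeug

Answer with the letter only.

B

Attach case dative -tsong → shibshotsong.
Attach definiteness indefinite -ub → shibshotsongub.
Attach noun class class II -ye → shibshotsongubye.
Attach number plural -ug → shibshotsongubyeug.
Apply vowel harmony: shibshotsongubyeug → shibshotsongubyaug.
Apply epenthesis: shibshotsongubyaug → shibshotsonguboyaug.
So the correct form is shibshotsonguboyaug, option (B).
(A) shibshotsongugoyaub is wrong: it has the affixes in the wrong order.
(C) shibshotsongubyeug is wrong: it fails to apply the sound rule(s).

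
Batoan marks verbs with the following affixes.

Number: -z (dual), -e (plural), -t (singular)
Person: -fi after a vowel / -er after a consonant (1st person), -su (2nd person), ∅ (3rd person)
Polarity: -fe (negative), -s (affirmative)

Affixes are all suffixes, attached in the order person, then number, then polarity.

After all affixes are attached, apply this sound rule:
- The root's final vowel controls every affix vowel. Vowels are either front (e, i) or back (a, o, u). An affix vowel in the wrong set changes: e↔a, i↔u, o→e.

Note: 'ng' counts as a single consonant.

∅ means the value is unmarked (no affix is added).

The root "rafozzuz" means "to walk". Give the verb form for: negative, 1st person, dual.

Attach person 1st person -er (after consonant 'z') → rafozzuzer.
Attach number dual -z → rafozzuzerz.
Attach polarity negative -fe → rafozzuzerzfe.
Apply vowel harmony: rafozzuzerzfe → rafozzuzarzfa.

rafozzuzarzfa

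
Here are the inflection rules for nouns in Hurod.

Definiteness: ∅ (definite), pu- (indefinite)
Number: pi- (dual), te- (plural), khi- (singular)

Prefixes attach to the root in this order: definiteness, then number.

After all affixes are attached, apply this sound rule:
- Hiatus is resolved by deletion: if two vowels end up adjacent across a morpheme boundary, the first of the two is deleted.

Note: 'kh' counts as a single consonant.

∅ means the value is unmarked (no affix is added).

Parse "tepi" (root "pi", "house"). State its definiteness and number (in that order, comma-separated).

definite, plural

Segment: te-pi.
definiteness: ∅ → definite.
number: te- → plural.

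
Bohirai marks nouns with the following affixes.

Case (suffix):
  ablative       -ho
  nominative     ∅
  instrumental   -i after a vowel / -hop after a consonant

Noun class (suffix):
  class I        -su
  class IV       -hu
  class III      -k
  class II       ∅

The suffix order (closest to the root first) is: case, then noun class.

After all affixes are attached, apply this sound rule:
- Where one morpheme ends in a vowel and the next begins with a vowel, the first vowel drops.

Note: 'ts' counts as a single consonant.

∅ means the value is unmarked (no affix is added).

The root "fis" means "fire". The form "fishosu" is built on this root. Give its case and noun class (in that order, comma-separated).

ablative, class I

Segment: fis-ho-su.
case: -ho → ablative.
noun class: -su → class I.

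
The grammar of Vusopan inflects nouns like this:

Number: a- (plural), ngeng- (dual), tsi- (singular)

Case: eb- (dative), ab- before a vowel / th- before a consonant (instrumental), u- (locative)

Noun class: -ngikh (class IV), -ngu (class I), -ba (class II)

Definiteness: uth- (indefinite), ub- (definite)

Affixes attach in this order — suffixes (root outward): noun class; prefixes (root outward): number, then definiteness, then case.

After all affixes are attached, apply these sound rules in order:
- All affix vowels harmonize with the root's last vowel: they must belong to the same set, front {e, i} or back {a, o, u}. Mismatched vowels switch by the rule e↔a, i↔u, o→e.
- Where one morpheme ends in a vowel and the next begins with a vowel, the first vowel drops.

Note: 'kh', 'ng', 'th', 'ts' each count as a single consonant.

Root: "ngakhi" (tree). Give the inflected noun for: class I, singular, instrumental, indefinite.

ebithtsingakhingi

Attach number singular tsi- → tsingakhi.
Attach definiteness indefinite uth- → uthtsingakhi.
Attach noun class class I -ngu → uthtsingakhingu.
Attach case instrumental ab- (before vowel 'u') → abuthtsingakhingu.
Apply vowel harmony: abuthtsingakhingu → ebithtsingakhingi.
Vowel deletion: no change.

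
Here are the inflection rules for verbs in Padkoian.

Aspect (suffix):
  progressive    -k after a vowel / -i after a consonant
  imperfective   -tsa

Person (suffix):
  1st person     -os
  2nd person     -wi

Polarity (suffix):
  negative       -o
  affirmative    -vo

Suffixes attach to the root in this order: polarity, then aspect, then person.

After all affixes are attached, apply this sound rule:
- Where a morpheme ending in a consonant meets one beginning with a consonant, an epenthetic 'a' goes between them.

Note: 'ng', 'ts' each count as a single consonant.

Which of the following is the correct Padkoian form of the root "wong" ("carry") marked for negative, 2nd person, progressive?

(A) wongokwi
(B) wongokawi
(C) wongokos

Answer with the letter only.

B

Attach polarity negative -o → wongo.
Attach aspect progressive -k (after vowel 'o') → wongok.
Attach person 2nd person -wi → wongokwi.
Apply epenthesis: wongokwi → wongokawi.
So the correct form is wongokawi, option (B).
(C) wongokos is wrong: it uses 1st person instead of 2nd person for person.
(A) wongokwi is wrong: it fails to apply the sound rule(s).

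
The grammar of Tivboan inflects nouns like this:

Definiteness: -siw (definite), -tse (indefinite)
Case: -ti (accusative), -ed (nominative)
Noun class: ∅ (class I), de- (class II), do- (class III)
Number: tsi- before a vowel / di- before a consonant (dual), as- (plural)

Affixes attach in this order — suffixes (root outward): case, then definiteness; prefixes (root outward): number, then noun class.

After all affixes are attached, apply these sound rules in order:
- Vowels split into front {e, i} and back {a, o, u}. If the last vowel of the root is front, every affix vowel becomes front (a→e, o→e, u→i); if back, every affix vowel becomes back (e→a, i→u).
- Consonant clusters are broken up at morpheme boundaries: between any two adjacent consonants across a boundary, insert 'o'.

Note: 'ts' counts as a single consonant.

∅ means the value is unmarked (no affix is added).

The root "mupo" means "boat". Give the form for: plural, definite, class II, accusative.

daasomupotusuw

Attach number plural as- → asmupo.
Attach case accusative -ti → asmupoti.
Attach noun class class II de- → deasmupoti.
Attach definiteness definite -siw → deasmupotisiw.
Apply vowel harmony: deasmupotisiw → daasmupotusuw.
Apply epenthesis: daasmupotusuw → daasomupotusuw.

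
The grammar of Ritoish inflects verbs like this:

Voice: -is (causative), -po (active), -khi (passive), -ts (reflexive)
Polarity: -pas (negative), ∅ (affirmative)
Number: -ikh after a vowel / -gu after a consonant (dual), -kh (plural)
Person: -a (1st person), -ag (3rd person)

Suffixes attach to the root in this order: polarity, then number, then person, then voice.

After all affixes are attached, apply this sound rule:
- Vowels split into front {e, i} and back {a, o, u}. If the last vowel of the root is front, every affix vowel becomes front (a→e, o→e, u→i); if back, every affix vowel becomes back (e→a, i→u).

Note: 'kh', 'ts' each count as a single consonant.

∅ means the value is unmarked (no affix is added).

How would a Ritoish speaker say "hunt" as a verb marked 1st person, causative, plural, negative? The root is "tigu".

tigupaskhaus

Attach polarity negative -pas → tigupas.
Attach number plural -kh → tigupaskh.
Attach person 1st person -a → tigupaskha.
Attach voice causative -is → tigupaskhais.
Apply vowel harmony: tigupaskhais → tigupaskhaus.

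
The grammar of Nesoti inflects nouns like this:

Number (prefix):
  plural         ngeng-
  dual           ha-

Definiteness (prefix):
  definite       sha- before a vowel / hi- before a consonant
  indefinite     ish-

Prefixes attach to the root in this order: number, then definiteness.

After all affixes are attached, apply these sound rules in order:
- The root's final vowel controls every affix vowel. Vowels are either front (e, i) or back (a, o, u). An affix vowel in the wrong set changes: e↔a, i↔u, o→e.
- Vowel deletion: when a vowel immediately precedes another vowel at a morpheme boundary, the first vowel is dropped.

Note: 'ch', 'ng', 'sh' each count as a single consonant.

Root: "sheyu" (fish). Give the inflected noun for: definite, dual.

Attach number dual ha- → hasheyu.
Attach definiteness definite hi- (before consonant 'h') → hihasheyu.
Apply vowel harmony: hihasheyu → huhasheyu.
Vowel deletion: no change.

huhasheyu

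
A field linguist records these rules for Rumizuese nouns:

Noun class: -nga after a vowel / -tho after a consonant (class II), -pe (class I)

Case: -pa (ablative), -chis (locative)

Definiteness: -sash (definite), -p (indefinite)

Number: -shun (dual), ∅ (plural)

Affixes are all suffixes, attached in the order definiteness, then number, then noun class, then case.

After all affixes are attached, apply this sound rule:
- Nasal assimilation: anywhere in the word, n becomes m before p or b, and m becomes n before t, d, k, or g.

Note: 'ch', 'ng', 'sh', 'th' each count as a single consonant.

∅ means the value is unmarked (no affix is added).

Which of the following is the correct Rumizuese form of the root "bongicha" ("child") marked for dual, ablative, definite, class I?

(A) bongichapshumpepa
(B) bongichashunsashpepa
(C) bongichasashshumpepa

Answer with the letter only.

Attach definiteness definite -sash → bongichasash.
Attach number dual -shun → bongichasashshun.
Attach noun class class I -pe → bongichasashshunpe.
Attach case ablative -pa → bongichasashshunpepa.
Apply nasal assimilation: bongichasashshunpepa → bongichasashshumpepa.
So the correct form is bongichasashshumpepa, option (C).
(B) bongichashunsashpepa is wrong: it has the affixes in the wrong order.
(A) bongichapshumpepa is wrong: it uses indefinite instead of definite for definiteness.

C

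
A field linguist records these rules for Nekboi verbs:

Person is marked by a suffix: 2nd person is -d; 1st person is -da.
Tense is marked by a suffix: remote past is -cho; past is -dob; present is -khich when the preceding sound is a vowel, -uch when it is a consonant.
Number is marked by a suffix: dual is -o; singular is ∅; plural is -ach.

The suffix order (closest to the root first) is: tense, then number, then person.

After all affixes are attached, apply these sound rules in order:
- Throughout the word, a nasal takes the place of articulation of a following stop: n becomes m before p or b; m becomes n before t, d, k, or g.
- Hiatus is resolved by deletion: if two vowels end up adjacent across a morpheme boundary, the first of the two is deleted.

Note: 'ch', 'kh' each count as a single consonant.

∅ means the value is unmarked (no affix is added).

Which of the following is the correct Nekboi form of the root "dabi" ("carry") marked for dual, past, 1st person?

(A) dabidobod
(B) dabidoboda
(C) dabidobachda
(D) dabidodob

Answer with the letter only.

B

Attach tense past -dob → dabidob.
Attach number dual -o → dabidobo.
Attach person 1st person -da → dabidoboda.
Nasal assimilation: no change.
Vowel deletion: no change.
So the correct form is dabidoboda, option (B).
(C) dabidobachda is wrong: it uses plural instead of dual for number.
(D) dabidodob is wrong: it has the affixes in the wrong order.
(A) dabidobod is wrong: it uses 2nd person instead of 1st person for person.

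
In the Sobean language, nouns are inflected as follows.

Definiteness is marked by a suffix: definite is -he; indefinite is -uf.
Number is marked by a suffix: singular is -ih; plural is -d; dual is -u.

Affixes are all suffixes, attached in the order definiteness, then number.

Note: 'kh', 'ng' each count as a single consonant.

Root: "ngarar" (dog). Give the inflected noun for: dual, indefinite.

Attach definiteness indefinite -uf → ngararuf.
Attach number dual -u → ngararufu.

ngararufu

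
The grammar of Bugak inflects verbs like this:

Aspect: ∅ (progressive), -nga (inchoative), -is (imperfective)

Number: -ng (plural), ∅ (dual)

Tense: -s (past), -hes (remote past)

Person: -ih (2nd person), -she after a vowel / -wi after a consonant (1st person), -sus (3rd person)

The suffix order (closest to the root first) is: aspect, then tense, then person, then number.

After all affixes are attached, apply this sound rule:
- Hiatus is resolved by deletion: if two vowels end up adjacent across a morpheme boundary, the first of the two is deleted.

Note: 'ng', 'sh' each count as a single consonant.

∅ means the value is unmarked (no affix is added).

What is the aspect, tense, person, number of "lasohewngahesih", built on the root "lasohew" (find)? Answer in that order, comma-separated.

Segment: lasohew-nga-hes-ih.
aspect: -nga → inchoative.
tense: -hes → remote past.
person: -ih → 2nd person.
number: ∅ → dual.

inchoative, remote past, 2nd person, dual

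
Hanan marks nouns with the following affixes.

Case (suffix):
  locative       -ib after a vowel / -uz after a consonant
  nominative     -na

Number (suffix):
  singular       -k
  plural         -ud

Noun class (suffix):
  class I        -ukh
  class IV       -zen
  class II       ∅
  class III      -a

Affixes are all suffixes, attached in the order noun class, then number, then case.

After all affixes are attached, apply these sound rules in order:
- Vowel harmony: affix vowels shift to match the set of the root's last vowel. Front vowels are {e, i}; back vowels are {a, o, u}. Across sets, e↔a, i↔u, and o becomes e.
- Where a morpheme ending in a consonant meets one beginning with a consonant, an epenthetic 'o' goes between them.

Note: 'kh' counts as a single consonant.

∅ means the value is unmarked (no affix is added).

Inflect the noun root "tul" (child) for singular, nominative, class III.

Attach noun class class III -a → tula.
Attach number singular -k → tulak.
Attach case nominative -na → tulakna.
Vowel harmony: no change.
Apply epenthesis: tulakna → tulakona.

tulakona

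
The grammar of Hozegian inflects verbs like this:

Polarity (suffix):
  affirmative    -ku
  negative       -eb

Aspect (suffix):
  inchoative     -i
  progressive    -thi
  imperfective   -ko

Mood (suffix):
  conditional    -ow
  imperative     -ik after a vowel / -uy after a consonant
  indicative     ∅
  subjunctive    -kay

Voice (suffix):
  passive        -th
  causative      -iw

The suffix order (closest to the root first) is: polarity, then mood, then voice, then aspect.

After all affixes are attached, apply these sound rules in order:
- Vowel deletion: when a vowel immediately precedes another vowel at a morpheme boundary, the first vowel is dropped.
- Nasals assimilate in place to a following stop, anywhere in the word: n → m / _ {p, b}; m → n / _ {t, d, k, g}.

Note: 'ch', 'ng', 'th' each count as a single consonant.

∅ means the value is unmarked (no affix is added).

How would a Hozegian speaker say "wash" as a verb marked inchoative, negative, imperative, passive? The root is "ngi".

Attach polarity negative -eb → ngieb.
Attach mood imperative -uy (after consonant 'b') → ngiebuy.
Attach voice passive -th → ngiebuyth.
Attach aspect inchoative -i → ngiebuythi.
Apply vowel deletion: ngiebuythi → ngebuythi.
Nasal assimilation: no change.

ngebuythi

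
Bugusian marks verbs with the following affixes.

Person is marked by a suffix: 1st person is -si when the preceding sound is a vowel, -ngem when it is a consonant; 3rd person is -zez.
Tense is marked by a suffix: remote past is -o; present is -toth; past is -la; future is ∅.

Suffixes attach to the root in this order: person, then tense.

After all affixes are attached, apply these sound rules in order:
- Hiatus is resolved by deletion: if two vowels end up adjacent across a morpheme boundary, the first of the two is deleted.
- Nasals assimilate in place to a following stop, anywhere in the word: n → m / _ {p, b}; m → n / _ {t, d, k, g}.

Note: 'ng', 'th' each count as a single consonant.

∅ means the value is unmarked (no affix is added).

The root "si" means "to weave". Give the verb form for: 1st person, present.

sisitoth

Attach person 1st person -si (after vowel 'i') → sisi.
Attach tense present -toth → sisitoth.
Vowel deletion: no change.
Nasal assimilation: no change.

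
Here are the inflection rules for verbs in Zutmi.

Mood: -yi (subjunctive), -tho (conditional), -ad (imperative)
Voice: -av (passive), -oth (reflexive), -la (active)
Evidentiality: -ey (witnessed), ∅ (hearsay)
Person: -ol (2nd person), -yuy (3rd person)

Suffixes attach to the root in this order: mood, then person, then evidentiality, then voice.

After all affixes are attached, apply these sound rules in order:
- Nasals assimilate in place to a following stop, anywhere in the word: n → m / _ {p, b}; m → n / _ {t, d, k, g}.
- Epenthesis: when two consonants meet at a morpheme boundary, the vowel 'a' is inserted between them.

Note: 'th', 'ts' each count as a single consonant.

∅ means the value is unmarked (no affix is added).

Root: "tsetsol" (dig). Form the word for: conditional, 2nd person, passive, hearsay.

Attach mood conditional -tho → tsetsoltho.
Attach person 2nd person -ol → tsetsolthool.
evidentiality = hearsay: zero marking, form stays tsetsolthool.
Attach voice passive -av → tsetsolthoolav.
Nasal assimilation: no change.
Apply epenthesis: tsetsolthoolav → tsetsolathoolav.

tsetsolathoolav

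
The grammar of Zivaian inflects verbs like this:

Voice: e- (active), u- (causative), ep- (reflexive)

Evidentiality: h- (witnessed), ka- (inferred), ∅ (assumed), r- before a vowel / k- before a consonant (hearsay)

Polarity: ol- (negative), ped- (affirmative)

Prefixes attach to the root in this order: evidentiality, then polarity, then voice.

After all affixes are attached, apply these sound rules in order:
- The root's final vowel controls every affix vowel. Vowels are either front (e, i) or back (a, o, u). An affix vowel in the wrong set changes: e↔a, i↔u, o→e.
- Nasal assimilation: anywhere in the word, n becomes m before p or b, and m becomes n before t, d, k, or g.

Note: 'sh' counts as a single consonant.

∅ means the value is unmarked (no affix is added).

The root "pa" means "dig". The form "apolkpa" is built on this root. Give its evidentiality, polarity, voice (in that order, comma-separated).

hearsay, negative, reflexive

Segment: ep-ol-k-pa.
evidentiality: r/k- → hearsay.
polarity: ol- → negative.
voice: ep- → reflexive.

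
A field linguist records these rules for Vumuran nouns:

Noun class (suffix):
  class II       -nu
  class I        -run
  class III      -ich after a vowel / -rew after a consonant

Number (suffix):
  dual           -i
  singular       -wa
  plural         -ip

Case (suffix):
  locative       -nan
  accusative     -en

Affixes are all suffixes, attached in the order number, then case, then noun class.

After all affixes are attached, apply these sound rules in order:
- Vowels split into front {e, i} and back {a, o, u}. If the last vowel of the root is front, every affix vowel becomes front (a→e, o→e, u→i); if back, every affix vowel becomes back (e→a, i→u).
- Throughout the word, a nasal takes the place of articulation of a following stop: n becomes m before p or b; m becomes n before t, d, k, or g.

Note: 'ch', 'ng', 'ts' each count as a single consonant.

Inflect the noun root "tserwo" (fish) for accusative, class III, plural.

Attach number plural -ip → tserwoip.
Attach case accusative -en → tserwoipen.
Attach noun class class III -rew (after consonant 'n') → tserwoipenrew.
Apply vowel harmony: tserwoipenrew → tserwoupanraw.
Nasal assimilation: no change.

tserwoupanraw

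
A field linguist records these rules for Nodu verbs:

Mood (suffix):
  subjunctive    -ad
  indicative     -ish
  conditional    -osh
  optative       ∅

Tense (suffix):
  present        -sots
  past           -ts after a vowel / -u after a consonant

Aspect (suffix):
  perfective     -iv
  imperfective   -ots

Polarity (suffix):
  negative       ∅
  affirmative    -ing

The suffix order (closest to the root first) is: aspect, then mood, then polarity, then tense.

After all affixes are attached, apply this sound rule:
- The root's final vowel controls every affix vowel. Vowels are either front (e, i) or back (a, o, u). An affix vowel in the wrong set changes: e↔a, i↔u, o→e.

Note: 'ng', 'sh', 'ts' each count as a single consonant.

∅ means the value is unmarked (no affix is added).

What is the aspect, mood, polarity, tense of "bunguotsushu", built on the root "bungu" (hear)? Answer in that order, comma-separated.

Segment: bungu-ots-ish-u.
aspect: -ots → imperfective.
mood: -ish → indicative.
polarity: ∅ → negative.
tense: -ts/u → past.

imperfective, indicative, negative, past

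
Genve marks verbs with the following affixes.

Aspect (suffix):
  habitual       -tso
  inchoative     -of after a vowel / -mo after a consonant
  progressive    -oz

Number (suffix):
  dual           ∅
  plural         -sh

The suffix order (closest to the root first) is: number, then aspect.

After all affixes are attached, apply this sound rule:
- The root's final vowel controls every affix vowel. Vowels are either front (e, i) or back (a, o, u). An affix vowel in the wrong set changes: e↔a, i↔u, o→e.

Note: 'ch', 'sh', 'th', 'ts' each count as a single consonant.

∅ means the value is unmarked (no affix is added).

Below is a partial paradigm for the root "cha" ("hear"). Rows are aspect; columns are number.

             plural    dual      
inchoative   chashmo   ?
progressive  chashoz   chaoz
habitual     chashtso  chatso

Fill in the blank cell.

number = dual: zero marking, form stays cha.
Attach aspect inchoative -of (after vowel 'a') → chaof.
Vowel harmony: no change.

chaof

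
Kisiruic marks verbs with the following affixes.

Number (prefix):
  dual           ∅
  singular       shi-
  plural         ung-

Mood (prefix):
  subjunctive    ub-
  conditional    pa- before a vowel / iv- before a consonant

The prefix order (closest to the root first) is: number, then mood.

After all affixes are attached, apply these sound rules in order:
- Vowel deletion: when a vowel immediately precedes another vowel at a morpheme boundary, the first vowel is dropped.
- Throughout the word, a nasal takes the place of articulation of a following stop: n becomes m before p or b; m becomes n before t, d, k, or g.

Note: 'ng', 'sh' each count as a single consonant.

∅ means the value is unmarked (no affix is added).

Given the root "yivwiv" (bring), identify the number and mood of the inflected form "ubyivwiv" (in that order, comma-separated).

Segment: ub-yivwiv.
number: ∅ → dual.
mood: ub- → subjunctive.

dual, subjunctive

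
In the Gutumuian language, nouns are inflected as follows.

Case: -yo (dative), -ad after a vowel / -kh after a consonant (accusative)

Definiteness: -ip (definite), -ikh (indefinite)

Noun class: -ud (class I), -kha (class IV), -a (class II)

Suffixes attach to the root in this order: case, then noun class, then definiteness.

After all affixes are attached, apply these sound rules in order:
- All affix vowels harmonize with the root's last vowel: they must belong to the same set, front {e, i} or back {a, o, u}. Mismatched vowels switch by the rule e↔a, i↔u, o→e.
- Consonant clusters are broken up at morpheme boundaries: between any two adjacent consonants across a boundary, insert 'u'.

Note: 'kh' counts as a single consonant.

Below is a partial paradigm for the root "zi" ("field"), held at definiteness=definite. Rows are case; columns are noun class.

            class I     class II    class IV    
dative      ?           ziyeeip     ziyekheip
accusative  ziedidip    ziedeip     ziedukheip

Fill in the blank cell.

Attach case dative -yo → ziyo.
Attach noun class class I -ud → ziyoud.
Attach definiteness definite -ip → ziyoudip.
Apply vowel harmony: ziyoudip → ziyeidip.
Epenthesis: no change.

ziyeidip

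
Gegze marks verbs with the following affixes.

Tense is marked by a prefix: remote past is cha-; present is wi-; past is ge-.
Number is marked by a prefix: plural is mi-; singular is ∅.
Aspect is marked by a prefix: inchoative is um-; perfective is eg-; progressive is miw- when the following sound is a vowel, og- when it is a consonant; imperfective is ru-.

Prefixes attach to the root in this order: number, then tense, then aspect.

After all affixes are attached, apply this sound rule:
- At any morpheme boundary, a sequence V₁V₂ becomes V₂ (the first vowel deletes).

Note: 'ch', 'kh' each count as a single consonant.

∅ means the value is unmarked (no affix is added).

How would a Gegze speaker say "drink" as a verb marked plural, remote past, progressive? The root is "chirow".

ogchamichirow

Attach number plural mi- → michirow.
Attach tense remote past cha- → chamichirow.
Attach aspect progressive og- (before consonant 'ch') → ogchamichirow.
Vowel deletion: no change.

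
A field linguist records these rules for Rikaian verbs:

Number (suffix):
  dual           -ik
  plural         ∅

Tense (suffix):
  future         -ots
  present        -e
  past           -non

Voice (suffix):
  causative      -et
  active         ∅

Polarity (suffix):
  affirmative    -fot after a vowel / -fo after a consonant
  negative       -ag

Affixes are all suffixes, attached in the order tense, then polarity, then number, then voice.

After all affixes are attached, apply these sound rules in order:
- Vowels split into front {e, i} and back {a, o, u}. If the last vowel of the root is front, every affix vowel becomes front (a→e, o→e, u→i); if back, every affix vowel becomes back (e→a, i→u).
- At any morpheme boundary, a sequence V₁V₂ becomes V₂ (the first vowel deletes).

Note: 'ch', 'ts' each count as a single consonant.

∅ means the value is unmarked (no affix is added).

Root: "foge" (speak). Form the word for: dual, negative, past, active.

fogenenegik

Attach tense past -non → fogenon.
Attach polarity negative -ag → fogenonag.
Attach number dual -ik → fogenonagik.
voice = active: zero marking, form stays fogenonagik.
Apply vowel harmony: fogenonagik → fogenenegik.
Vowel deletion: no change.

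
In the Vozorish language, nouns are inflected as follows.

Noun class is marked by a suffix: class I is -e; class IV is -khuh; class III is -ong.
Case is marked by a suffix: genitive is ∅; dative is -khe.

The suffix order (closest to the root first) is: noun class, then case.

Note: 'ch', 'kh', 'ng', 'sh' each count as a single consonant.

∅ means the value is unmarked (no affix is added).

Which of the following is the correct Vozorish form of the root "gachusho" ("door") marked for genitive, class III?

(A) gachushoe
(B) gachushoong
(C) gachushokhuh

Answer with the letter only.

Attach noun class class III -ong → gachushoong.
case = genitive: zero marking, form stays gachushoong.
So the correct form is gachushoong, option (B).
(C) gachushokhuh is wrong: it uses class IV instead of class III for noun class.
(A) gachushoe is wrong: it uses class I instead of class III for noun class.

B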